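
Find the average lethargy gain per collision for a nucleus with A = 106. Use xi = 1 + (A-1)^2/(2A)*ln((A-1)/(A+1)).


xi = 1 + (A-1)^2/(2A) * ln((A-1)/(A+1))
xi = 1 + (106-1)^2/(2*106) * ln((106-1)/(106 +1))
xi = 0.018750

0.018750


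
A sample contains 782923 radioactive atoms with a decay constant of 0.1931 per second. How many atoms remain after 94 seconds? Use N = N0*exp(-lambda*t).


N = N0 * exp(-lambda * t)
N = 782923 * exp(-0.1931 * 94)
N = 0.010249

0.010249


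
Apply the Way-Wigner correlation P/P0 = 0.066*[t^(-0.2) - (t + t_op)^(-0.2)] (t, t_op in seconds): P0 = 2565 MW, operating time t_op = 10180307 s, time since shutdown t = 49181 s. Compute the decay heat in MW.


P/P0 = 0.066 * [t^(-0.2) - (t + t_op)^(-0.2)]
P/P0 = 0.066 * [49181^(-0.2) - (49181 + 10180307)^(-0.2)]
P/P0 = 0.066 * [0.1152499 - 0.03963047] = 0.004990882
P = 2565 * 0.004990882 = 12.802 MW

12.802


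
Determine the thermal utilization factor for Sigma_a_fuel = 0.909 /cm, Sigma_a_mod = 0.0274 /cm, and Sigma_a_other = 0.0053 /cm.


f = Sigma_a_fuel / (Sigma_a_fuel + Sigma_a_mod + Sigma_a_other)
f = 0.909 / (0.909 + 0.0274 + 0.0053)
f = 0.96528

0.96528


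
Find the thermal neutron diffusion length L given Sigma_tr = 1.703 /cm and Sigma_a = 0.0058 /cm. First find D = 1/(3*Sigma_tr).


D = 1 / (3 * Sigma_tr) = 1 / (3 * 1.703) = 0.1957330 cm
L = sqrt(D / Sigma_a)
L = sqrt(0.1957330 / 0.0058)
L = 5.8092 cm

5.8092


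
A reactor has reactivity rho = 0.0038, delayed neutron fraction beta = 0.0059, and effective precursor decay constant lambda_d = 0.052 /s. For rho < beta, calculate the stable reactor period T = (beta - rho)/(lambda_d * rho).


T = (beta - rho) / (lambda_d * rho)
T = (0.0059 - 0.0038) / (0.052 * 0.0038)
T = 10.628 s

10.628


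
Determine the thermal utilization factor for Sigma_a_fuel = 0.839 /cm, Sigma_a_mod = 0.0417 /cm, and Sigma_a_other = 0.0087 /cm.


f = Sigma_a_fuel / (Sigma_a_fuel + Sigma_a_mod + Sigma_a_other)
f = 0.839 / (0.839 + 0.0417 + 0.0087)
f = 0.94333

0.94333


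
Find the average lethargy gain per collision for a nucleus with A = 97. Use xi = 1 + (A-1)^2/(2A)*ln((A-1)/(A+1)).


xi = 1 + (A-1)^2/(2A) * ln((A-1)/(A+1))
xi = 1 + (97-1)^2/(2*97) * ln((97-1)/(97 +1))
xi = 0.020478

0.020478


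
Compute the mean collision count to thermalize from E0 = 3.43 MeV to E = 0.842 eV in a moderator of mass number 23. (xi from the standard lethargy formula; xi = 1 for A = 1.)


xi = 1 + (A-1)^2/(2A)*ln((A-1)/(A+1)) = 0.08448899 (for A = 23)
n = ln(E0/E) / xi
n = ln(3.43e6 / 0.842) / 0.08448899
n = ln(4.073634e+06) / 0.08448899 = 180.14

180.14


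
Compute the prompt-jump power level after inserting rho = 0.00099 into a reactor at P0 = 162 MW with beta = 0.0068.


P1/P0 = beta / (beta - rho)
P1/P0 = 0.0068 / (0.0068 - 0.00099) = 1.170396
P1 = 162 * 1.170396 = 189.60 MW

189.60


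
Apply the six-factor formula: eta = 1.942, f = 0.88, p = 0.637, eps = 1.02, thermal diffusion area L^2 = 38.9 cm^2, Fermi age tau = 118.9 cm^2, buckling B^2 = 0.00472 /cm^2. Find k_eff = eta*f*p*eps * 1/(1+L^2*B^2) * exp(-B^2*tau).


k_inf = eta*f*p*eps = 1.942*0.88*0.637*1.02 = 1.110380
P_TNL = 1/(1 + L^2*B^2) = 1/(1 + 38.9*0.00472) = 0.8448743
P_FNL = exp(-B^2*tau) = exp(-0.00472*118.9) = 0.5705195
k_eff = k_inf * P_TNL * P_FNL = 1.110380 * 0.8448743 * 0.5705195
k_eff = 0.53522

0.53522


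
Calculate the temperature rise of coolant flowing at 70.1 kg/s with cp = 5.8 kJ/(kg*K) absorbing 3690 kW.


dT = Q / (m_dot * cp)
dT = 3690 / (70.1 * 5.8)
dT = 9.0757 C

9.0757


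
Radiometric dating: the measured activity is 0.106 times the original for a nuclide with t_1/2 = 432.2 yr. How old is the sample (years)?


lambda = ln(2) / t_half = ln(2) / 432.2 = 0.001603765 /yr
t = -ln(A/A0) / lambda
t = -ln(0.106) / 0.001603765
t = 1399.4 yr

1399.4


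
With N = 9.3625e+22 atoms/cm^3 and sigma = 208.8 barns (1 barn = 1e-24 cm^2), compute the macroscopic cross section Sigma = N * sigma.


Sigma = N * sigma_barns * 1e-24
Sigma = 9.3625e+22 * 208.8 * 1e-24
Sigma = 19.549 /cm

19.549


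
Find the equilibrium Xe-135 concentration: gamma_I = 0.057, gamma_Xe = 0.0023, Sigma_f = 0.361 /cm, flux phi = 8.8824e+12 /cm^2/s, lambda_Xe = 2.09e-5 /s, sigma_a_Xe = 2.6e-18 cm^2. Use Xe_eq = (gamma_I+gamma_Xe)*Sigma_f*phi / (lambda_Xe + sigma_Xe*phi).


Xe_eq = (gamma_I + gamma_Xe) * Sigma_f * phi / (lambda_Xe + sigma_Xe * phi)
Numerator = (0.057 + 0.0023) * 0.361 * 8.8824e+12 = 1.901482e+11
Denominator = 2.09e-5 + 2.6e-18 * 8.8824e+12 = 4.399424e-05
Xe_eq = 1.901482e+11 / 4.399424e-05 = 4.3221e+15 /cm^3

4.3221e+15


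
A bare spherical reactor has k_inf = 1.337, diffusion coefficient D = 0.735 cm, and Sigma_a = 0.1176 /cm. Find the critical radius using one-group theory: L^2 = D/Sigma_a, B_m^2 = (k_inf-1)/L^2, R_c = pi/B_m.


L^2 = D / Sigma_a = 0.735 / 0.1176 = 6.250000 cm^2
B_m^2 = (k_inf - 1) / L^2 = (1.337 - 1) / 6.250000 = 0.05392000 /cm^2
For a bare sphere: B_g = pi/R, so R_c = pi / sqrt(B_m^2)
R_c = pi / sqrt(0.05392000) = 13.529 cm

13.529


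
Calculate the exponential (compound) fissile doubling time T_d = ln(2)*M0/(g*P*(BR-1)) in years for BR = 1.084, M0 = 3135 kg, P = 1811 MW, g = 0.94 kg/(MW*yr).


Breeding gain G = BR - 1 = 1.084 - 1 = 0.084
Fissile production rate = g * P * G = 0.94 * 1811 * 0.084 = 142.99656 kg/yr
T_d = ln(2) * M0 / (g * P * G)
T_d = ln(2) * 3135 / 142.99656 = 15.196 yr

15.196


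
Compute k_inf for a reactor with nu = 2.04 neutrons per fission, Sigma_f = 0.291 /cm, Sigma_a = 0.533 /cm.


k_inf = nu * Sigma_f / Sigma_a
k_inf = 2.04 * 0.291 / 0.533
k_inf = 1.1138

1.1138


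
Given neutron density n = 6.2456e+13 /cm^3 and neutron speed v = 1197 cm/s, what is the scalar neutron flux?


phi = n * v
phi = 6.2456e+13 * 1197
phi = 7.4760e+16 /cm^2/s

7.4760e+16


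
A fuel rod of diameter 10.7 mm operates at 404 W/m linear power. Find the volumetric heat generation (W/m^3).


r = D / 2 / 1000 = 10.7 / 2 / 1000 = 0.00535 m
q''' = q' / (pi * r^2)
q''' = 404 / (pi * 0.00535^2)
q''' = 4.4929e+06 W/m^3

4.4929e+06


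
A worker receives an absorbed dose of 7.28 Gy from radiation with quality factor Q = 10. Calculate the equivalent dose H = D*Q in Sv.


H = D * Q
H = 7.28 * 10
H = 72.800 Sv

72.800


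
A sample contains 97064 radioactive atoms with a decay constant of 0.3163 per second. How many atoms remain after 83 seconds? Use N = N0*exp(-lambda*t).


N = N0 * exp(-lambda * t)
N = 97064 * exp(-0.3163 * 83)
N = 3.8510e-07

3.8510e-07


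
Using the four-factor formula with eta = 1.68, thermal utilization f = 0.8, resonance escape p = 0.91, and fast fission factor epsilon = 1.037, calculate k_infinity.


k_inf = eta * f * p * epsilon
k_inf = 1.68 * 0.8 * 0.91 * 1.037
k_inf = 1.2683

1.2683


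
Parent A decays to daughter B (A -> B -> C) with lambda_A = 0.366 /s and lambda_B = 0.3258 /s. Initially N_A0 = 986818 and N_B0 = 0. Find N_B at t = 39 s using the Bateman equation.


N_B(t) = lambda_A * N_A0 / (lambda_B - lambda_A) * [exp(-lambda_A*t) - exp(-lambda_B*t)]
exp(-0.366*39) = 6.322380e-07; exp(-0.3258*39) = 3.032267e-06
N_B = 0.366 * 986818 / (0.3258 - 0.366) * (6.322380e-07 - 3.032267e-06)
N_B = 21.563

21.563


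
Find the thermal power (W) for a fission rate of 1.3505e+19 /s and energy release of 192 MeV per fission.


P = fission_rate * E_MeV * 1.602e-13
P = 1.3505e+19 * 192 * 1.602e-13
P = 4.1539e+08 W

4.1539e+08


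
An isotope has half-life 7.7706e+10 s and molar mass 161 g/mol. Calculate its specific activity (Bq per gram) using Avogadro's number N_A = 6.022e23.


lambda = ln(2) / t_half = ln(2) / 7.7706e+10 = 8.920124e-12 /s
SA = lambda * N_A / M
SA = 8.920124e-12 * 6.022e23 / 161
SA = 3.3365e+10 Bq/g

3.3365e+10


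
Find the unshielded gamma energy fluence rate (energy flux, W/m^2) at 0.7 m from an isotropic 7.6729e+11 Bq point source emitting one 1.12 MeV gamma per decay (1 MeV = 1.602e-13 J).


psi = A * E * 1.602e-13 / (4*pi*r^2)
psi = 7.6729e+11 * 1.12 * 1.602e-13 / (4*pi*0.7^2)
psi = 0.022358 W/m^2

0.022358


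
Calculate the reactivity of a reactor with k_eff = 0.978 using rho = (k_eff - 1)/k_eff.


rho = (k_eff - 1) / k_eff
rho = (0.978 - 1) / 0.978
rho = -0.022495

-0.022495


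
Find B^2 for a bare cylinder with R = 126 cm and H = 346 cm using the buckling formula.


B^2 = (2.405/R)^2 + (pi/H)^2
B^2 = (2.405/126)^2 + (pi/346)^2
B^2 = 4.4677e-04 /cm^2

4.4677e-04


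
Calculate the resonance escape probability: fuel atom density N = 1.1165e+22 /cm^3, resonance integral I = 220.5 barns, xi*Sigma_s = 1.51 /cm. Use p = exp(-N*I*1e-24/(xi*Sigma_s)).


p = exp(-N * I * 1e-24 / (xi*Sigma_s))
p = exp(-1.1165e+22 * 220.5 * 1e-24 / 1.51)
p = 0.19585

0.19585


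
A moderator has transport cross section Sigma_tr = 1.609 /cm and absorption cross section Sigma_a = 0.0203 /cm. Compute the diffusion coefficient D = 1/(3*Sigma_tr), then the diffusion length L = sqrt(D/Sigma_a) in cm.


D = 1 / (3 * Sigma_tr) = 1 / (3 * 1.609) = 0.2071680 cm
L = sqrt(D / Sigma_a)
L = sqrt(0.2071680 / 0.0203)
L = 3.1946 cm

3.1946


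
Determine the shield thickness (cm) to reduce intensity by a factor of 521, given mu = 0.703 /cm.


x = ln(factor) / mu
x = ln(521) / 0.703
x = 8.8986 cm

8.8986


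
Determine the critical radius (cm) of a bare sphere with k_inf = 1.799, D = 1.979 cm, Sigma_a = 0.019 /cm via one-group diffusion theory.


L^2 = D / Sigma_a = 1.979 / 0.019 = 104.1579 cm^2
B_m^2 = (k_inf - 1) / L^2 = (1.799 - 1) / 104.1579 = 0.007671046 /cm^2
For a bare sphere: B_g = pi/R, so R_c = pi / sqrt(B_m^2)
R_c = pi / sqrt(0.007671046) = 35.869 cm

35.869


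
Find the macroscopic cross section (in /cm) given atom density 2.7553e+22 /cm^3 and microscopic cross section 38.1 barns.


Sigma = N * sigma_barns * 1e-24
Sigma = 2.7553e+22 * 38.1 * 1e-24
Sigma = 1.0498 /cm

1.0498


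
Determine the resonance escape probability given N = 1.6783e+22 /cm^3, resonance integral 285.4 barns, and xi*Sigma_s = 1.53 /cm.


p = exp(-N * I * 1e-24 / (xi*Sigma_s))
p = exp(-1.6783e+22 * 285.4 * 1e-24 / 1.53)
p = 0.043690

0.043690


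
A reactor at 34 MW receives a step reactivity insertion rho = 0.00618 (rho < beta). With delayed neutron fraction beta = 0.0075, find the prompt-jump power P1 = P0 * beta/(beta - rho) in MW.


P1/P0 = beta / (beta - rho)
P1/P0 = 0.0075 / (0.0075 - 0.00618) = 5.681818
P1 = 34 * 5.681818 = 193.18 MW

193.18


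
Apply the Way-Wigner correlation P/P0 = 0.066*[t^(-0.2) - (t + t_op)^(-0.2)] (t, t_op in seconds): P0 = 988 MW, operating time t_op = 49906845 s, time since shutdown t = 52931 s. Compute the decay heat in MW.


P/P0 = 0.066 * [t^(-0.2) - (t + t_op)^(-0.2)]
P/P0 = 0.066 * [52931^(-0.2) - (52931 + 49906845)^(-0.2)]
P/P0 = 0.066 * [0.1135685 - 0.02885864] = 0.005590851
P = 988 * 0.005590851 = 5.5238 MW

5.5238


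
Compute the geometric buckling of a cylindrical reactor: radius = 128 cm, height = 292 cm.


B^2 = (2.405/R)^2 + (pi/H)^2
B^2 = (2.405/128)^2 + (pi/292)^2
B^2 = 4.6878e-04 /cm^2

4.6878e-04


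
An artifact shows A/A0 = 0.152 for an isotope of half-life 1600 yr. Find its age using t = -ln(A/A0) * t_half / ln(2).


lambda = ln(2) / t_half = ln(2) / 1600 = 4.332170e-04 /yr
t = -ln(A/A0) / lambda
t = -ln(0.152) / 4.332170e-04
t = 4348.6 yr

4348.6


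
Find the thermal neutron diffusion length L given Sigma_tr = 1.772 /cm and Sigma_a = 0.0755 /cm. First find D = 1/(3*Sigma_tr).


D = 1 / (3 * Sigma_tr) = 1 / (3 * 1.772) = 0.1881114 cm
L = sqrt(D / Sigma_a)
L = sqrt(0.1881114 / 0.0755)
L = 1.5785 cm

1.5785


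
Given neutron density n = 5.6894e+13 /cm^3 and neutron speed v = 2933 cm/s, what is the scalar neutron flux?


phi = n * v
phi = 5.6894e+13 * 2933
phi = 1.6687e+17 /cm^2/s

1.6687e+17


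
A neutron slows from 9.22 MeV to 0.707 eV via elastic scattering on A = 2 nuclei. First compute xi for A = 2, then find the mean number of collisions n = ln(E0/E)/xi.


xi = 1 + (A-1)^2/(2A)*ln((A-1)/(A+1)) = 0.7253469 (for A = 2)
n = ln(E0/E) / xi
n = ln(9.22e6 / 0.707) / 0.7253469
n = ln(1.304102e+07) / 0.7253469 = 22.587

22.587


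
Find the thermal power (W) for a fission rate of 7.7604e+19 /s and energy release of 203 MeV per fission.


P = fission_rate * E_MeV * 1.602e-13
P = 7.7604e+19 * 203 * 1.602e-13
P = 2.5237e+09 W

2.5237e+09


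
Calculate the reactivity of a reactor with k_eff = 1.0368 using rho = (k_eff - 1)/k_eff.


rho = (k_eff - 1) / k_eff
rho = (1.0368 - 1) / 1.0368
rho = 0.035494

0.035494


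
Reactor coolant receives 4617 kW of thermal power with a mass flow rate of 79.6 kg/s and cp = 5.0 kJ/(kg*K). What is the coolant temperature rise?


dT = Q / (m_dot * cp)
dT = 4617 / (79.6 * 5.0)
dT = 11.601 C

11.601


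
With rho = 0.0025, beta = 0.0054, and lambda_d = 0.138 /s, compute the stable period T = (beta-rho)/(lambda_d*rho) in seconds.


T = (beta - rho) / (lambda_d * rho)
T = (0.0054 - 0.0025) / (0.138 * 0.0025)
T = 8.4058 s

8.4058


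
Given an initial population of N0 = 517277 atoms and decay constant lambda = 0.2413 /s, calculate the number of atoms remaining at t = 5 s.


N = N0 * exp(-lambda * t)
N = 517277 * exp(-0.2413 * 5)
N = 154791

154791


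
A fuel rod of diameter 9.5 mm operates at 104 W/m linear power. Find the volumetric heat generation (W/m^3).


r = D / 2 / 1000 = 9.5 / 2 / 1000 = 0.00475 m
q''' = q' / (pi * r^2)
q''' = 104 / (pi * 0.00475^2)
q''' = 1.4672e+06 W/m^3

1.4672e+06


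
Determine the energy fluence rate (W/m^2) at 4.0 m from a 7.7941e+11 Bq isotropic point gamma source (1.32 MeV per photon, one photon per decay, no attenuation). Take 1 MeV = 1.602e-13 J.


psi = A * E * 1.602e-13 / (4*pi*r^2)
psi = 7.7941e+11 * 1.32 * 1.602e-13 / (4*pi*4.0^2)
psi = 8.1973e-04 W/m^2

8.1973e-04


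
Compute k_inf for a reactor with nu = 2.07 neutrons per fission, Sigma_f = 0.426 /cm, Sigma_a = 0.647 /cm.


k_inf = nu * Sigma_f / Sigma_a
k_inf = 2.07 * 0.426 / 0.647
k_inf = 1.3629

1.3629


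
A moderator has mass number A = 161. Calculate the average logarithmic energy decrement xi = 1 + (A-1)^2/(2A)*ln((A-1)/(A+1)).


xi = 1 + (A-1)^2/(2A) * ln((A-1)/(A+1))
xi = 1 + (161-1)^2/(2*161) * ln((161-1)/(161 +1))
xi = 0.012371

0.012371


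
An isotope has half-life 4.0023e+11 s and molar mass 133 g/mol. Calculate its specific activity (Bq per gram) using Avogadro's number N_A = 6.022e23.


lambda = ln(2) / t_half = ln(2) / 4.0023e+11 = 1.731872e-12 /s
SA = lambda * N_A / M
SA = 1.731872e-12 * 6.022e23 / 133
SA = 7.8416e+09 Bq/g

7.8416e+09


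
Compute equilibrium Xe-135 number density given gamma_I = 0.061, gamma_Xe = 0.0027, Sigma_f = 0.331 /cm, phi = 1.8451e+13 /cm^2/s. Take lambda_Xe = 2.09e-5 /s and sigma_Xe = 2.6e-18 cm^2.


Xe_eq = (gamma_I + gamma_Xe) * Sigma_f * phi / (lambda_Xe + sigma_Xe * phi)
Numerator = (0.061 + 0.0027) * 0.331 * 1.8451e+13 = 3.890338e+11
Denominator = 2.09e-5 + 2.6e-18 * 1.8451e+13 = 6.887260e-05
Xe_eq = 3.890338e+11 / 6.887260e-05 = 5.6486e+15 /cm^3

5.6486e+15


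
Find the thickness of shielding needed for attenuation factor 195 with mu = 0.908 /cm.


x = ln(factor) / mu
x = ln(195) / 0.908
x = 5.8073 cm

5.8073


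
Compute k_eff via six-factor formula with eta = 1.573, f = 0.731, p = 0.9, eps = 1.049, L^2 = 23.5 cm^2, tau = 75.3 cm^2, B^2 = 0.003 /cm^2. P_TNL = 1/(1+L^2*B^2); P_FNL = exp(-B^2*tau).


k_inf = eta*f*p*eps = 1.573*0.731*0.9*1.049 = 1.085586
P_TNL = 1/(1 + L^2*B^2) = 1/(1 + 23.5*0.003) = 0.9341429
P_FNL = exp(-B^2*tau) = exp(-0.003*75.3) = 0.7977979
k_eff = k_inf * P_TNL * P_FNL = 1.085586 * 0.9341429 * 0.7977979
k_eff = 0.80904

0.80904


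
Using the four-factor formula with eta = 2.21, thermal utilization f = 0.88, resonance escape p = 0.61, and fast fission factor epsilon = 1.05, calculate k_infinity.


k_inf = eta * f * p * epsilon
k_inf = 2.21 * 0.88 * 0.61 * 1.05
k_inf = 1.2456

1.2456


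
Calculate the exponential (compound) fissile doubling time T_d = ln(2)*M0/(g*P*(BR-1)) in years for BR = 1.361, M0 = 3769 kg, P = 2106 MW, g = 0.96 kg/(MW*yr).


Breeding gain G = BR - 1 = 1.361 - 1 = 0.361
Fissile production rate = g * P * G = 0.96 * 2106 * 0.361 = 729.85536 kg/yr
T_d = ln(2) * M0 / (g * P * G)
T_d = ln(2) * 3769 / 729.85536 = 3.5794 yr

3.5794


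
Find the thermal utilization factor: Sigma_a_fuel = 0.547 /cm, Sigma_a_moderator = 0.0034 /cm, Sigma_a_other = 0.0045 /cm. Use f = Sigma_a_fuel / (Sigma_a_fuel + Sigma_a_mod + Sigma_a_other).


f = Sigma_a_fuel / (Sigma_a_fuel + Sigma_a_mod + Sigma_a_other)
f = 0.547 / (0.547 + 0.0034 + 0.0045)
f = 0.98576

0.98576


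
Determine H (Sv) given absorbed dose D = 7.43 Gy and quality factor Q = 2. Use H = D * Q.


H = D * Q
H = 7.43 * 2
H = 14.860 Sv

14.860


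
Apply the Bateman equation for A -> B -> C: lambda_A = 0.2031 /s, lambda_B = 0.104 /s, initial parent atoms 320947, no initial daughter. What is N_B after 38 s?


N_B(t) = lambda_A * N_A0 / (lambda_B - lambda_A) * [exp(-lambda_A*t) - exp(-lambda_B*t)]
exp(-0.2031*38) = 4.448382e-04; exp(-0.104*38) = 0.01921623
N_B = 0.2031 * 320947 / (0.104 - 0.2031) * (4.448382e-04 - 0.01921623)
N_B = 12347

12347


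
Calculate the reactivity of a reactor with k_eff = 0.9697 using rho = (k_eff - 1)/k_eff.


rho = (k_eff - 1) / k_eff
rho = (0.9697 - 1) / 0.9697
rho = -0.031247

-0.031247


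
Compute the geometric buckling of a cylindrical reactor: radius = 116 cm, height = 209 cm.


B^2 = (2.405/R)^2 + (pi/H)^2
B^2 = (2.405/116)^2 + (pi/209)^2
B^2 = 6.5579e-04 /cm^2

6.5579e-04


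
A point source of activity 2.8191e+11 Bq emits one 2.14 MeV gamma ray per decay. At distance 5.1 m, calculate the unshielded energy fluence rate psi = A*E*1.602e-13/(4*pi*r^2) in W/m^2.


psi = A * E * 1.602e-13 / (4*pi*r^2)
psi = 2.8191e+11 * 2.14 * 1.602e-13 / (4*pi*5.1^2)
psi = 2.9569e-04 W/m^2

2.9569e-04


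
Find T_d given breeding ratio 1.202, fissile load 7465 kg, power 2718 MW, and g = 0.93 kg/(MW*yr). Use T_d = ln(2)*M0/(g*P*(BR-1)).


Breeding gain G = BR - 1 = 1.202 - 1 = 0.202
Fissile production rate = g * P * G = 0.93 * 2718 * 0.202 = 510.60348 kg/yr
T_d = ln(2) * M0 / (g * P * G)
T_d = ln(2) * 7465 / 510.60348 = 10.134 yr

10.134


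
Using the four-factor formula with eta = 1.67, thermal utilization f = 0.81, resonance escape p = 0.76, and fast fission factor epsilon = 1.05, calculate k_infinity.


k_inf = eta * f * p * epsilon
k_inf = 1.67 * 0.81 * 0.76 * 1.05
k_inf = 1.0795

1.0795


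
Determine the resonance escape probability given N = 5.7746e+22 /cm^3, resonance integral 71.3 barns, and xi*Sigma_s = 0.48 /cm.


p = exp(-N * I * 1e-24 / (xi*Sigma_s))
p = exp(-5.7746e+22 * 71.3 * 1e-24 / 0.48)
p = 1.8826e-04

1.8826e-04


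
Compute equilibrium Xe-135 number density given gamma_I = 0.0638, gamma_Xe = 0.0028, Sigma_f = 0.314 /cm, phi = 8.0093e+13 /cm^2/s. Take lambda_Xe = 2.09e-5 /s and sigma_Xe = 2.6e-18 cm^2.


Xe_eq = (gamma_I + gamma_Xe) * Sigma_f * phi / (lambda_Xe + sigma_Xe * phi)
Numerator = (0.0638 + 0.0028) * 0.314 * 8.0093e+13 = 1.674937e+12
Denominator = 2.09e-5 + 2.6e-18 * 8.0093e+13 = 2.291418e-04
Xe_eq = 1.674937e+12 / 2.291418e-04 = 7.3096e+15 /cm^3

7.3096e+15


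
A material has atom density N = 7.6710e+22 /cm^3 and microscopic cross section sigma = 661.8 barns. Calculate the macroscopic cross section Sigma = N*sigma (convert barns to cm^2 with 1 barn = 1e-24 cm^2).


Sigma = N * sigma_barns * 1e-24
Sigma = 7.6710e+22 * 661.8 * 1e-24
Sigma = 50.767 /cm

50.767


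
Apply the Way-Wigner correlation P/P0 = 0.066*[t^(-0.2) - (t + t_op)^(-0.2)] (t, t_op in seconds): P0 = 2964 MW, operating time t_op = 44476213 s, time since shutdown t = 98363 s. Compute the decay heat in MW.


P/P0 = 0.066 * [t^(-0.2) - (t + t_op)^(-0.2)]
P/P0 = 0.066 * [98363^(-0.2) - (98363 + 44476213)^(-0.2)]
P/P0 = 0.066 * [0.1003307 - 0.02952450] = 0.004673209
P = 2964 * 0.004673209 = 13.851 MW

13.851


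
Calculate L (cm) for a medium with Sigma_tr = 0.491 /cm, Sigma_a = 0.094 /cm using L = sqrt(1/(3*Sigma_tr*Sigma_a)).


D = 1 / (3 * Sigma_tr) = 1 / (3 * 0.491) = 0.6788866 cm
L = sqrt(D / Sigma_a)
L = sqrt(0.6788866 / 0.094)
L = 2.6874 cm

2.6874


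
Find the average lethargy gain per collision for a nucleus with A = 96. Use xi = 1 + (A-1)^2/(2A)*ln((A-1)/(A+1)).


xi = 1 + (A-1)^2/(2A) * ln((A-1)/(A+1))
xi = 1 + (96-1)^2/(2*96) * ln((96-1)/(96 +1))
xi = 0.020689

0.020689


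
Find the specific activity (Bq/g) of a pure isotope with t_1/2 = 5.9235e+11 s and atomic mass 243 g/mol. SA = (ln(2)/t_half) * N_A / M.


lambda = ln(2) / t_half = ln(2) / 5.9235e+11 = 1.170165e-12 /s
SA = lambda * N_A / M
SA = 1.170165e-12 * 6.022e23 / 243
SA = 2.8999e+09 Bq/g

2.8999e+09


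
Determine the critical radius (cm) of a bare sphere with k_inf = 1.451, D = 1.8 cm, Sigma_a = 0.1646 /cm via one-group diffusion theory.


L^2 = D / Sigma_a = 1.8 / 0.1646 = 10.93560 cm^2
B_m^2 = (k_inf - 1) / L^2 = (1.451 - 1) / 10.93560 = 0.04124145 /cm^2
For a bare sphere: B_g = pi/R, so R_c = pi / sqrt(B_m^2)
R_c = pi / sqrt(0.04124145) = 15.470 cm

15.470


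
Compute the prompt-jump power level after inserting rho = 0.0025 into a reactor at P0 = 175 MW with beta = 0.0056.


P1/P0 = beta / (beta - rho)
P1/P0 = 0.0056 / (0.0056 - 0.0025) = 1.806452
P1 = 175 * 1.806452 = 316.13 MW

316.13


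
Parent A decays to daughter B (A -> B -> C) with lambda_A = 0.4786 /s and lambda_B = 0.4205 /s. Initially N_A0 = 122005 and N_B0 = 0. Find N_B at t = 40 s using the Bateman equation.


N_B(t) = lambda_A * N_A0 / (lambda_B - lambda_A) * [exp(-lambda_A*t) - exp(-lambda_B*t)]
exp(-0.4786*40) = 4.851393e-09; exp(-0.4205*40) = 4.956405e-08
N_B = 0.4786 * 122005 / (0.4205 - 0.4786) * (4.851393e-09 - 4.956405e-08)
N_B = 0.044937

0.044937


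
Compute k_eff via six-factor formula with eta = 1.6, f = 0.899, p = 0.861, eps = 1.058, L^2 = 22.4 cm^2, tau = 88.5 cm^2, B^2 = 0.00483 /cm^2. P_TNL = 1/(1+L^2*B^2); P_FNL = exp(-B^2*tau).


k_inf = eta*f*p*eps = 1.6*0.899*0.861*1.058 = 1.310293
P_TNL = 1/(1 + L^2*B^2) = 1/(1 + 22.4*0.00483) = 0.9023707
P_FNL = exp(-B^2*tau) = exp(-0.00483*88.5) = 0.6521667
k_eff = k_inf * P_TNL * P_FNL = 1.310293 * 0.9023707 * 0.6521667
k_eff = 0.77110

0.77110


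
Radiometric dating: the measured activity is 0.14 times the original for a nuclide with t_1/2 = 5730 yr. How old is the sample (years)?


lambda = ln(2) / t_half = ln(2) / 5730 = 1.209681e-04 /yr
t = -ln(A/A0) / lambda
t = -ln(0.14) / 1.209681e-04
t = 16253 yr

16253


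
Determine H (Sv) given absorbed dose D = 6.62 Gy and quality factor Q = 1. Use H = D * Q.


H = D * Q
H = 6.62 * 1
H = 6.6200 Sv

6.6200


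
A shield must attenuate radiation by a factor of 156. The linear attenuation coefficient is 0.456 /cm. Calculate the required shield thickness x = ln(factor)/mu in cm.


x = ln(factor) / mu
x = ln(156) / 0.456
x = 11.074 cm

11.074


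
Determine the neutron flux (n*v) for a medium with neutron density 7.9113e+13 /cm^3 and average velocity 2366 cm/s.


phi = n * v
phi = 7.9113e+13 * 2366
phi = 1.8718e+17 /cm^2/s

1.8718e+17


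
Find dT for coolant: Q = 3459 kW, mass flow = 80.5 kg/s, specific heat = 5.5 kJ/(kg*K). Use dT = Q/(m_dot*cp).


dT = Q / (m_dot * cp)
dT = 3459 / (80.5 * 5.5)
dT = 7.8125 C

7.8125


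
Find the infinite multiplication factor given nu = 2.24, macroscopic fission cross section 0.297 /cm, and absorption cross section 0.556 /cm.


k_inf = nu * Sigma_f / Sigma_a
k_inf = 2.24 * 0.297 / 0.556
k_inf = 1.1965

1.1965


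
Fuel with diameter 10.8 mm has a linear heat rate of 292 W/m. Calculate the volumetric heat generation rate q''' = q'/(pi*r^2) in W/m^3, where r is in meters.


r = D / 2 / 1000 = 10.8 / 2 / 1000 = 0.0054 m
q''' = q' / (pi * r^2)
q''' = 292 / (pi * 0.0054^2)
q''' = 3.1875e+06 W/m^3

3.1875e+06


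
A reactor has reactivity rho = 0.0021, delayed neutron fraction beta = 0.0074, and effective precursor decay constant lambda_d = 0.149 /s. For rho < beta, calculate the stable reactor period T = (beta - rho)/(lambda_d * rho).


T = (beta - rho) / (lambda_d * rho)
T = (0.0074 - 0.0021) / (0.149 * 0.0021)
T = 16.938 s

16.938


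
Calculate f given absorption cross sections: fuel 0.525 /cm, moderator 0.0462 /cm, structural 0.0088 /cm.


f = Sigma_a_fuel / (Sigma_a_fuel + Sigma_a_mod + Sigma_a_other)
f = 0.525 / (0.525 + 0.0462 + 0.0088)
f = 0.90517

0.90517


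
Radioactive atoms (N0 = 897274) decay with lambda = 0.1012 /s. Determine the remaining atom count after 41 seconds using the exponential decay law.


N = N0 * exp(-lambda * t)
N = 897274 * exp(-0.1012 * 41)
N = 14156

14156


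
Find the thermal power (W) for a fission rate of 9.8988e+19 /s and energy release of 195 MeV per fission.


P = fission_rate * E_MeV * 1.602e-13
P = 9.8988e+19 * 195 * 1.602e-13
P = 3.0923e+09 W

3.0923e+09


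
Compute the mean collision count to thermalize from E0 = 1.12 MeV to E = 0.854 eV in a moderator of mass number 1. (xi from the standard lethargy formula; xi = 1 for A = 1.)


xi = 1 + (A-1)^2/(2A)*ln((A-1)/(A+1)) = 1 (for A = 1)
n = ln(E0/E) / xi
n = ln(1.12e6 / 0.854) / 1
n = ln(1.311475e+06) / 1 = 14.087

14.087


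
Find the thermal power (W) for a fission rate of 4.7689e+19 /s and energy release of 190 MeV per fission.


P = fission_rate * E_MeV * 1.602e-13
P = 4.7689e+19 * 190 * 1.602e-13
P = 1.4516e+09 W

1.4516e+09


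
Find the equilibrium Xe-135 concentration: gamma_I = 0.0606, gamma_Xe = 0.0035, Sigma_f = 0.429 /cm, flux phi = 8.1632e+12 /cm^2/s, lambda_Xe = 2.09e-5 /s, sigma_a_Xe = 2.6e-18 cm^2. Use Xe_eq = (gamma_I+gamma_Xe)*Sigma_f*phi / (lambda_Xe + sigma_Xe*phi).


Xe_eq = (gamma_I + gamma_Xe) * Sigma_f * phi / (lambda_Xe + sigma_Xe * phi)
Numerator = (0.0606 + 0.0035) * 0.429 * 8.1632e+12 = 2.244790e+11
Denominator = 2.09e-5 + 2.6e-18 * 8.1632e+12 = 4.212432e-05
Xe_eq = 2.244790e+11 / 4.212432e-05 = 5.3290e+15 /cm^3

5.3290e+15


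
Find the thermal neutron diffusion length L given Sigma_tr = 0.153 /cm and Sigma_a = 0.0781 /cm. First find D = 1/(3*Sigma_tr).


D = 1 / (3 * Sigma_tr) = 1 / (3 * 0.153) = 2.178649 cm
L = sqrt(D / Sigma_a)
L = sqrt(2.178649 / 0.0781)
L = 5.2816 cm

5.2816


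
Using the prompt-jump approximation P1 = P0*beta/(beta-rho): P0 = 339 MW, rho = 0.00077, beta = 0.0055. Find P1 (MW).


P1/P0 = beta / (beta - rho)
P1/P0 = 0.0055 / (0.0055 - 0.00077) = 1.162791
P1 = 339 * 1.162791 = 394.19 MW

394.19


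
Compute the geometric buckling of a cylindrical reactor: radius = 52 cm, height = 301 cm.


B^2 = (2.405/R)^2 + (pi/H)^2
B^2 = (2.405/52)^2 + (pi/301)^2
B^2 = 0.0022480 /cm^2

0.0022480


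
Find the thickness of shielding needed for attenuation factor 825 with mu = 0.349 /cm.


x = ln(factor) / mu
x = ln(825) / 0.349
x = 19.242 cm

19.242


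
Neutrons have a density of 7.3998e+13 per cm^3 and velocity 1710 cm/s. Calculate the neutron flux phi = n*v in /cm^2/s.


phi = n * v
phi = 7.3998e+13 * 1710
phi = 1.2654e+17 /cm^2/s

1.2654e+17


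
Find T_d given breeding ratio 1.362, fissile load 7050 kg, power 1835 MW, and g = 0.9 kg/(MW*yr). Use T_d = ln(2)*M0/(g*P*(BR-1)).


Breeding gain G = BR - 1 = 1.362 - 1 = 0.362
Fissile production rate = g * P * G = 0.9 * 1835 * 0.362 = 597.843 kg/yr
T_d = ln(2) * M0 / (g * P * G)
T_d = ln(2) * 7050 / 597.843 = 8.1739 yr

8.1739


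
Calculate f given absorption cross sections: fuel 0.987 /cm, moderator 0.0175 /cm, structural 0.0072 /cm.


f = Sigma_a_fuel / (Sigma_a_fuel + Sigma_a_mod + Sigma_a_other)
f = 0.987 / (0.987 + 0.0175 + 0.0072)
f = 0.97559

0.97559


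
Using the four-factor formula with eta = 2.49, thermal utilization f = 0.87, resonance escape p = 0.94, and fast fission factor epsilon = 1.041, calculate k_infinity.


k_inf = eta * f * p * epsilon
k_inf = 2.49 * 0.87 * 0.94 * 1.041
k_inf = 2.1198

2.1198


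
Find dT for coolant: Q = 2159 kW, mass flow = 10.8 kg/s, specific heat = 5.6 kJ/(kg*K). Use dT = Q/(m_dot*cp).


dT = Q / (m_dot * cp)
dT = 2159 / (10.8 * 5.6)
dT = 35.698 C

35.698


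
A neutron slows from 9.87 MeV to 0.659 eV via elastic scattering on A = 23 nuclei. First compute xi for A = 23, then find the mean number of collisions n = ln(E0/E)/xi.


xi = 1 + (A-1)^2/(2A)*ln((A-1)/(A+1)) = 0.08448899 (for A = 23)
n = ln(E0/E) / xi
n = ln(9.87e6 / 0.659) / 0.08448899
n = ln(1.497724e+07) / 0.08448899 = 195.55

195.55


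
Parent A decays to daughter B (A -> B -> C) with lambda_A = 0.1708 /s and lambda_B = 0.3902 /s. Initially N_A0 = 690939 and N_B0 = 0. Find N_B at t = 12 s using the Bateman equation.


N_B(t) = lambda_A * N_A0 / (lambda_B - lambda_A) * [exp(-lambda_A*t) - exp(-lambda_B*t)]
exp(-0.1708*12) = 0.1287864; exp(-0.3902*12) = 0.009256771
N_B = 0.1708 * 690939 / (0.3902 - 0.1708) * (0.1287864 - 0.009256771)
N_B = 64293

64293


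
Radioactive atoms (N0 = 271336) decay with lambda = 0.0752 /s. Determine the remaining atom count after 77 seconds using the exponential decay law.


N = N0 * exp(-lambda * t)
N = 271336 * exp(-0.0752 * 77)
N = 829.41

829.41


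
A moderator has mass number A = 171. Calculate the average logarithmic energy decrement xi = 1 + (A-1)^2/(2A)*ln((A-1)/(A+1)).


xi = 1 + (A-1)^2/(2A) * ln((A-1)/(A+1))
xi = 1 + (171-1)^2/(2*171) * ln((171-1)/(171 +1))
xi = 0.011650

0.011650


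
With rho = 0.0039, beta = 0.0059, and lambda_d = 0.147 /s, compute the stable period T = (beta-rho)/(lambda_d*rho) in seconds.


T = (beta - rho) / (lambda_d * rho)
T = (0.0059 - 0.0039) / (0.147 * 0.0039)
T = 3.4886 s

3.4886


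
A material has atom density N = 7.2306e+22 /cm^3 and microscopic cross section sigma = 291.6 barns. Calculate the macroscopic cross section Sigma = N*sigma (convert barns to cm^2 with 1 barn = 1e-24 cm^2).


Sigma = N * sigma_barns * 1e-24
Sigma = 7.2306e+22 * 291.6 * 1e-24
Sigma = 21.084 /cm

21.084


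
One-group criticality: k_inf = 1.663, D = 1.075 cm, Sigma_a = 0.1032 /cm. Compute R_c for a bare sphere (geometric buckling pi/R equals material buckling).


L^2 = D / Sigma_a = 1.075 / 0.1032 = 10.41667 cm^2
B_m^2 = (k_inf - 1) / L^2 = (1.663 - 1) / 10.41667 = 0.06364798 /cm^2
For a bare sphere: B_g = pi/R, so R_c = pi / sqrt(B_m^2)
R_c = pi / sqrt(0.06364798) = 12.453 cm

12.453


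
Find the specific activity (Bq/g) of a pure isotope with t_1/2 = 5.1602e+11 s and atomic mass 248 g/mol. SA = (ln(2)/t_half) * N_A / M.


lambda = ln(2) / t_half = ln(2) / 5.1602e+11 = 1.343256e-12 /s
SA = lambda * N_A / M
SA = 1.343256e-12 * 6.022e23 / 248
SA = 3.2617e+09 Bq/g

3.2617e+09


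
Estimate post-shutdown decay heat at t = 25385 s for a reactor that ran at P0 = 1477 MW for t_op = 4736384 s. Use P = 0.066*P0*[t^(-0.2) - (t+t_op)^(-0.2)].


P/P0 = 0.066 * [t^(-0.2) - (t + t_op)^(-0.2)]
P/P0 = 0.066 * [25385^(-0.2) - (25385 + 4736384)^(-0.2)]
P/P0 = 0.066 * [0.1315481 - 0.04617919] = 0.005634348
P = 1477 * 0.005634348 = 8.3219 MW

8.3219


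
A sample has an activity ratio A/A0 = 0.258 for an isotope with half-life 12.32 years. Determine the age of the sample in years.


lambda = ln(2) / t_half = ln(2) / 12.32 = 0.05626195 /yr
t = -ln(A/A0) / lambda
t = -ln(0.258) / 0.05626195
t = 24.080 yr

24.080


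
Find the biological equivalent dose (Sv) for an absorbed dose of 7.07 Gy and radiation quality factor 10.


H = D * Q
H = 7.07 * 10
H = 70.700 Sv

70.700


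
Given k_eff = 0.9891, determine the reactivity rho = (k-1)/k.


rho = (k_eff - 1) / k_eff
rho = (0.9891 - 1) / 0.9891
rho = -0.011020

-0.011020


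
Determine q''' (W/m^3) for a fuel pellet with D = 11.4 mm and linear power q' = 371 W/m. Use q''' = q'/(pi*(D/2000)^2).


r = D / 2 / 1000 = 11.4 / 2 / 1000 = 0.0057 m
q''' = q' / (pi * r^2)
q''' = 371 / (pi * 0.0057^2)
q''' = 3.6347e+06 W/m^3

3.6347e+06


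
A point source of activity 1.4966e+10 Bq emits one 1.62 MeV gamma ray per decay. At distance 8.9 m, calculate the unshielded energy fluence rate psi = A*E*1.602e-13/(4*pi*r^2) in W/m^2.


psi = A * E * 1.602e-13 / (4*pi*r^2)
psi = 1.4966e+10 * 1.62 * 1.602e-13 / (4*pi*8.9^2)
psi = 3.9021e-06 W/m^2

3.9021e-06


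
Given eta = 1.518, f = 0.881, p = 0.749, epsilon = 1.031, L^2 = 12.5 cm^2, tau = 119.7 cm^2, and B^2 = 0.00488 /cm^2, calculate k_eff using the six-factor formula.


k_inf = eta*f*p*eps = 1.518*0.881*0.749*1.031 = 1.032733
P_TNL = 1/(1 + L^2*B^2) = 1/(1 + 12.5*0.00488) = 0.9425071
P_FNL = exp(-B^2*tau) = exp(-0.00488*119.7) = 0.5575874
k_eff = k_inf * P_TNL * P_FNL = 1.032733 * 0.9425071 * 0.5575874
k_eff = 0.54273

0.54273


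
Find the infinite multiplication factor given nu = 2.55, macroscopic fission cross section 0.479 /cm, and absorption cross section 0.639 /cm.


k_inf = nu * Sigma_f / Sigma_a
k_inf = 2.55 * 0.479 / 0.639
k_inf = 1.9115

1.9115


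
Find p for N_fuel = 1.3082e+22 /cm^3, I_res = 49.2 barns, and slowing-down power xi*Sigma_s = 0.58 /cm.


p = exp(-N * I * 1e-24 / (xi*Sigma_s))
p = exp(-1.3082e+22 * 49.2 * 1e-24 / 0.58)
p = 0.32965

0.32965


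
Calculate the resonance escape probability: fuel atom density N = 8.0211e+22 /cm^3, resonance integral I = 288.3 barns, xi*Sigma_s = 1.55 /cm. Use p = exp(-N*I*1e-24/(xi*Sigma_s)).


p = exp(-N * I * 1e-24 / (xi*Sigma_s))
p = exp(-8.0211e+22 * 288.3 * 1e-24 / 1.55)
p = 3.3163e-07

3.3163e-07


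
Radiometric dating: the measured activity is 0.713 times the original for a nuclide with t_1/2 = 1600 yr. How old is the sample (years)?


lambda = ln(2) / t_half = ln(2) / 1600 = 4.332170e-04 /yr
t = -ln(A/A0) / lambda
t = -ln(0.713) / 4.332170e-04
t = 780.84 yr

780.84


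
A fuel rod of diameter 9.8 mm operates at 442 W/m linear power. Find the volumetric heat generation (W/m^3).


r = D / 2 / 1000 = 9.8 / 2 / 1000 = 0.0049 m
q''' = q' / (pi * r^2)
q''' = 442 / (pi * 0.0049^2)
q''' = 5.8598e+06 W/m^3

5.8598e+06


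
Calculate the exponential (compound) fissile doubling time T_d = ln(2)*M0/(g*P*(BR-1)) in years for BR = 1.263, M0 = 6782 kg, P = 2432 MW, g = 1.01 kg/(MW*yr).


Breeding gain G = BR - 1 = 1.263 - 1 = 0.263
Fissile production rate = g * P * G = 1.01 * 2432 * 0.263 = 646.01216 kg/yr
T_d = ln(2) * M0 / (g * P * G)
T_d = ln(2) * 6782 / 646.01216 = 7.2768 yr

7.2768


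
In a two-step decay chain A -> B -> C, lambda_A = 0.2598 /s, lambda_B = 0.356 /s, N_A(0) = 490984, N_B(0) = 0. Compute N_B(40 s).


N_B(t) = lambda_A * N_A0 / (lambda_B - lambda_A) * [exp(-lambda_A*t) - exp(-lambda_B*t)]
exp(-0.2598*40) = 3.067692e-05; exp(-0.356*40) = 6.541037e-07
N_B = 0.2598 * 490984 / (0.356 - 0.2598) * (3.067692e-05 - 6.541037e-07)
N_B = 39.809

39.809


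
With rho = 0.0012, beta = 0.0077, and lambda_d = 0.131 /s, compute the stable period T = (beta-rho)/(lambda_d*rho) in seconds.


T = (beta - rho) / (lambda_d * rho)
T = (0.0077 - 0.0012) / (0.131 * 0.0012)
T = 41.349 s

41.349


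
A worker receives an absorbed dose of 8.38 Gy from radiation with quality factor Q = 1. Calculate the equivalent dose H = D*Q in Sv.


H = D * Q
H = 8.38 * 1
H = 8.3800 Sv

8.3800


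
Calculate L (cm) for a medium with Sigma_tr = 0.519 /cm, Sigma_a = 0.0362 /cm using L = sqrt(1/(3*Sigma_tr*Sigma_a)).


D = 1 / (3 * Sigma_tr) = 1 / (3 * 0.519) = 0.6422608 cm
L = sqrt(D / Sigma_a)
L = sqrt(0.6422608 / 0.0362)
L = 4.2121 cm

4.2121


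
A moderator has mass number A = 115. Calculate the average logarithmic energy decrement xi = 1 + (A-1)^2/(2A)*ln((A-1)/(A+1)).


xi = 1 + (A-1)^2/(2A) * ln((A-1)/(A+1))
xi = 1 + (115-1)^2/(2*115) * ln((115-1)/(115 +1))
xi = 0.017291

0.017291


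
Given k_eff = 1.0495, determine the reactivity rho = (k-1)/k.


rho = (k_eff - 1) / k_eff
rho = (1.0495 - 1) / 1.0495
rho = 0.047165

0.047165


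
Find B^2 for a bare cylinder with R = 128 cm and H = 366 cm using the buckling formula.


B^2 = (2.405/R)^2 + (pi/H)^2
B^2 = (2.405/128)^2 + (pi/366)^2
B^2 = 4.2671e-04 /cm^2

4.2671e-04


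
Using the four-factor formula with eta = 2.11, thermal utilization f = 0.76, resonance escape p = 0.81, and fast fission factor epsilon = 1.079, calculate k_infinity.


k_inf = eta * f * p * epsilon
k_inf = 2.11 * 0.76 * 0.81 * 1.079
k_inf = 1.4015

1.4015


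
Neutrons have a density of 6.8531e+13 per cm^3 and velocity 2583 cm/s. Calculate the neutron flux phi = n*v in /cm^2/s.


phi = n * v
phi = 6.8531e+13 * 2583
phi = 1.7702e+17 /cm^2/s

1.7702e+17


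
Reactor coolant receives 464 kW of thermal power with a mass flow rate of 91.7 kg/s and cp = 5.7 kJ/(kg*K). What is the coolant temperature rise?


dT = Q / (m_dot * cp)
dT = 464 / (91.7 * 5.7)
dT = 0.88772 C

0.88772


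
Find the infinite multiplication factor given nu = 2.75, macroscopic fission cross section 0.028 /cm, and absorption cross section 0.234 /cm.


k_inf = nu * Sigma_f / Sigma_a
k_inf = 2.75 * 0.028 / 0.234
k_inf = 0.32906

0.32906


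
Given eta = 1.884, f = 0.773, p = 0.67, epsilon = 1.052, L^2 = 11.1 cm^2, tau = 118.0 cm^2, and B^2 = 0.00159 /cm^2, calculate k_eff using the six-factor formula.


k_inf = eta*f*p*eps = 1.884*0.773*0.67*1.052 = 1.026481
P_TNL = 1/(1 + L^2*B^2) = 1/(1 + 11.1*0.00159) = 0.9826571
P_FNL = exp(-B^2*tau) = exp(-0.00159*118.0) = 0.8289296
k_eff = k_inf * P_TNL * P_FNL = 1.026481 * 0.9826571 * 0.8289296
k_eff = 0.83612

0.83612


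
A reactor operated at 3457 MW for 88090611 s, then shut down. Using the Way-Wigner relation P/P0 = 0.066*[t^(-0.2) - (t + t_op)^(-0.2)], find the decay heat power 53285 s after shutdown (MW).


P/P0 = 0.066 * [t^(-0.2) - (t + t_op)^(-0.2)]
P/P0 = 0.066 * [53285^(-0.2) - (53285 + 88090611)^(-0.2)]
P/P0 = 0.066 * [0.1134172 - 0.02576093] = 0.005785314
P = 3457 * 0.005785314 = 20.000 MW

20.000


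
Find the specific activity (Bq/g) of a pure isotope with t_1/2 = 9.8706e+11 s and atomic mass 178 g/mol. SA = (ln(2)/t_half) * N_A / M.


lambda = ln(2) / t_half = ln(2) / 9.8706e+11 = 7.022341e-13 /s
SA = lambda * N_A / M
SA = 7.022341e-13 * 6.022e23 / 178
SA = 2.3758e+09 Bq/g

2.3758e+09


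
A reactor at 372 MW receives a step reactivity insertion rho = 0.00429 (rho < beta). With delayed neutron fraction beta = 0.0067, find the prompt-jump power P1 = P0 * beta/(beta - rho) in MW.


P1/P0 = beta / (beta - rho)
P1/P0 = 0.0067 / (0.0067 - 0.00429) = 2.780083
P1 = 372 * 2.780083 = 1034.2 MW

1034.2


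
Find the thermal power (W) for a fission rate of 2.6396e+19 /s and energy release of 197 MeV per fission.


P = fission_rate * E_MeV * 1.602e-13
P = 2.6396e+19 * 197 * 1.602e-13
P = 8.3304e+08 W

8.3304e+08


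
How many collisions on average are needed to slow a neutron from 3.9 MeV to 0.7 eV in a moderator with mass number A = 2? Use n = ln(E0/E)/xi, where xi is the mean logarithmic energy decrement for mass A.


xi = 1 + (A-1)^2/(2A)*ln((A-1)/(A+1)) = 0.7253469 (for A = 2)
n = ln(E0/E) / xi
n = ln(3.9e6 / 0.7) / 0.7253469
n = ln(5.571429e+06) / 0.7253469 = 21.415

21.415


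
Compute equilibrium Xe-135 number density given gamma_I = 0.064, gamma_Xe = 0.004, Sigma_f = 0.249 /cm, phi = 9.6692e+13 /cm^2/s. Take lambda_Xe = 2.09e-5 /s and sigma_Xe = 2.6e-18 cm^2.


Xe_eq = (gamma_I + gamma_Xe) * Sigma_f * phi / (lambda_Xe + sigma_Xe * phi)
Numerator = (0.064 + 0.004) * 0.249 * 9.6692e+13 = 1.637189e+12
Denominator = 2.09e-5 + 2.6e-18 * 9.6692e+13 = 2.722992e-04
Xe_eq = 1.637189e+12 / 2.722992e-04 = 6.0125e+15 /cm^3

6.0125e+15


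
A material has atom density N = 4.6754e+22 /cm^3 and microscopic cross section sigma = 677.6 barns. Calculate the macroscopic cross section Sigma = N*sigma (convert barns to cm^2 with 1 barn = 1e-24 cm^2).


Sigma = N * sigma_barns * 1e-24
Sigma = 4.6754e+22 * 677.6 * 1e-24
Sigma = 31.681 /cm

31.681


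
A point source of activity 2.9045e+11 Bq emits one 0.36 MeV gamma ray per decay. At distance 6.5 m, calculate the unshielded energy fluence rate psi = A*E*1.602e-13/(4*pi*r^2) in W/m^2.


psi = A * E * 1.602e-13 / (4*pi*r^2)
psi = 2.9045e+11 * 0.36 * 1.602e-13 / (4*pi*6.5^2)
psi = 3.1550e-05 W/m^2

3.1550e-05
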